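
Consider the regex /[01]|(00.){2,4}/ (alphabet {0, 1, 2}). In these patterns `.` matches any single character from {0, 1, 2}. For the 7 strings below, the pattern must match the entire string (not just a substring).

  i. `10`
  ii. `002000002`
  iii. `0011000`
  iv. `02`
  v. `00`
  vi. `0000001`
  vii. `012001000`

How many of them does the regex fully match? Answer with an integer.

1

i → no match
ii → match
iii → no match
iv → no match
v → no match
vi → no match
vii → no match
Total matched: 1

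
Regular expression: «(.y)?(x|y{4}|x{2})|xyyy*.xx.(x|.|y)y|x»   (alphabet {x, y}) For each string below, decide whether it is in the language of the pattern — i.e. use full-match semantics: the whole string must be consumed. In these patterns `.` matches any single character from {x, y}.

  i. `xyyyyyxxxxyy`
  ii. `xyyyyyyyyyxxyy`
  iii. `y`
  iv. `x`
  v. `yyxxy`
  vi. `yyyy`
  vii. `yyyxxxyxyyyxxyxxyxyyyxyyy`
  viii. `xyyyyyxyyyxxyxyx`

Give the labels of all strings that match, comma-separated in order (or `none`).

i → match
ii → no match
iii → no match
iv → match
v → no match
vi → match
vii → no match
viii → no match

i, iv, vi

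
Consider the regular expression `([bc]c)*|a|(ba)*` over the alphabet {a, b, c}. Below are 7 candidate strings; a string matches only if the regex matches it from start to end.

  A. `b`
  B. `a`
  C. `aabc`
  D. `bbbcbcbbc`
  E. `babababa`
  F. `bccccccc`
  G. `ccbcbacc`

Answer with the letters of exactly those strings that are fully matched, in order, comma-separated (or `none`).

B, E, F

A → no match
B → match
C → no match
D → no match
E → match
F → match
G → no match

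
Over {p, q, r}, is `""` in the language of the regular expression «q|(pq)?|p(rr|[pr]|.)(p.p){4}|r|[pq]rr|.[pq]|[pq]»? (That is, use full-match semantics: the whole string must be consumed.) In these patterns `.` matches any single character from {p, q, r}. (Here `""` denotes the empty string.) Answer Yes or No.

Yes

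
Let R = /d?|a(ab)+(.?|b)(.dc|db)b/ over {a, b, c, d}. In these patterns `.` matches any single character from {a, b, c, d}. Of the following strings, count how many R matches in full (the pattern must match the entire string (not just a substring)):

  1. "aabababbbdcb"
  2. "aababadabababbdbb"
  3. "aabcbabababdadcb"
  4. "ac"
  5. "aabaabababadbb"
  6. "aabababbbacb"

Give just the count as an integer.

1 → match
2 → no match
3 → no match
4 → no match
5 → no match
6 → no match
Total matched: 1

1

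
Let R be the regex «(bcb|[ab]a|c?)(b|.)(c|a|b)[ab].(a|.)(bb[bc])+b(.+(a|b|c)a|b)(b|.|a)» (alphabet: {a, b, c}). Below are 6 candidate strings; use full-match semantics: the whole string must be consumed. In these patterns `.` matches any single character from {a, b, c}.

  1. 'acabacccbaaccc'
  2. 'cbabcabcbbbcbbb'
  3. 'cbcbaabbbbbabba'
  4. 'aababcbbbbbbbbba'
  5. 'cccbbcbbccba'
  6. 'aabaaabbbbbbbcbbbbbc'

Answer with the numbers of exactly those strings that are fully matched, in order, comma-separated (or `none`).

1 → no match
2 → no match
3 → no match
4 → match
5 → no match
6 → no match

4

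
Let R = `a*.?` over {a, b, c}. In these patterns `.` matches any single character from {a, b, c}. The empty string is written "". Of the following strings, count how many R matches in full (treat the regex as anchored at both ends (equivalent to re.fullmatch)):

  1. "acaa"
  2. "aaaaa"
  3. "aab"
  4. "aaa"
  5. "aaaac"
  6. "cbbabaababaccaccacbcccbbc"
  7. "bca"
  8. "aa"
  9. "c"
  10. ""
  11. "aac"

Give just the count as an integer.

1 → no match
2 → match
3 → match
4 → match
5 → match
6 → no match
7 → no match
8 → match
9 → match
10 → match
11 → match
Total matched: 8

8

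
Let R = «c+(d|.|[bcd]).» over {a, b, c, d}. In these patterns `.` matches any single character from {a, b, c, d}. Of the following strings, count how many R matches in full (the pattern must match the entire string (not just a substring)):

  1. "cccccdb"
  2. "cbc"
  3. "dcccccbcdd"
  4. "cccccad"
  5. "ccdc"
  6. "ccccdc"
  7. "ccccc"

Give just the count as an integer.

1 → match
2 → match
3 → no match — must start with "c"
4 → match
5 → match
6 → match
7 → match
Total matched: 6

6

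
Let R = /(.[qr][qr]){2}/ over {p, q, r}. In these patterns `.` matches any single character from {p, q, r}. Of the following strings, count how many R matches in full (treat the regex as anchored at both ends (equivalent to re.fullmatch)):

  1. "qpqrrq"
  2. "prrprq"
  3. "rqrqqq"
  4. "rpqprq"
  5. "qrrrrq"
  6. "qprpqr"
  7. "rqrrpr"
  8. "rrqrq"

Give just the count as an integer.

1 → no match
2 → match
3 → match
4 → no match
5 → match
6 → no match
7 → no match
8 → no match
Total matched: 3

3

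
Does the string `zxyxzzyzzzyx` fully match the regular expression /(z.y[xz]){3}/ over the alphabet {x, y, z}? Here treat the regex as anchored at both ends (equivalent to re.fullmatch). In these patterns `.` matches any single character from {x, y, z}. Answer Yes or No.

Yes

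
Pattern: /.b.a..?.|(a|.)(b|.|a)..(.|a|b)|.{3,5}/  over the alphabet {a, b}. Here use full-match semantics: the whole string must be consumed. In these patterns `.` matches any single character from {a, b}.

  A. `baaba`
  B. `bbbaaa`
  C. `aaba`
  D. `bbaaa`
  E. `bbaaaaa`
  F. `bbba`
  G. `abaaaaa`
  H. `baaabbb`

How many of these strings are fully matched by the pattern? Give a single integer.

7

A → match
B → match
C → match
D → match
E → match
F → match
G → match
H → no match
Total matched: 7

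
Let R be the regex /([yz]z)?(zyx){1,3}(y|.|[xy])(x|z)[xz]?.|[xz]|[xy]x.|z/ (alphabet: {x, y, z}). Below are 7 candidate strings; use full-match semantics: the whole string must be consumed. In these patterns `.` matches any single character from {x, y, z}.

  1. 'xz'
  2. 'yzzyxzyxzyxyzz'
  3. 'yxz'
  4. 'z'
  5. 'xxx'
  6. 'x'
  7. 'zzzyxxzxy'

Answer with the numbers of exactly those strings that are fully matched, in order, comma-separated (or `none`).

2, 3, 4, 5, 6, 7

1 → no match
2 → match
3 → match
4 → match
5 → match
6 → match
7 → match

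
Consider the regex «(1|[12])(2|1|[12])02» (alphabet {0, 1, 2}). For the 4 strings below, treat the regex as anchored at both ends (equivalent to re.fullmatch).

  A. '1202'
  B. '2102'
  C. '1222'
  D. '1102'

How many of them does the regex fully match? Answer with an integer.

3

A → match
B → match
C → no match — must end with '02'
D → match
Total matched: 3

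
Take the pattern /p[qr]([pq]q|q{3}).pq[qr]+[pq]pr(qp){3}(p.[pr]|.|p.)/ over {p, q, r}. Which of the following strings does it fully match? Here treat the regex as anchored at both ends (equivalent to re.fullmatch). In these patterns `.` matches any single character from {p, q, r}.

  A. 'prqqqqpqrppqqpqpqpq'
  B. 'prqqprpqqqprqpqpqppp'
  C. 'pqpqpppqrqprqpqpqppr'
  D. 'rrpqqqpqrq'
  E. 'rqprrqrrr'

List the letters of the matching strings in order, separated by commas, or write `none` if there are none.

none

A → no match
B → no match
C → no match
D → no match — must start with 'p'
E → no match — must start with 'p'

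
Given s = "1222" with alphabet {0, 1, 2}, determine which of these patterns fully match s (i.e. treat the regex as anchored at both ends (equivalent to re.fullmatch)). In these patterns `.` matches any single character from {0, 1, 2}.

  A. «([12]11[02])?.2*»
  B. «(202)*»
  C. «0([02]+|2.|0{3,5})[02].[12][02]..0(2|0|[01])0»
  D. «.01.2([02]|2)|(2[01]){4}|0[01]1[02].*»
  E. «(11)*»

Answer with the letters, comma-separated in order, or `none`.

A

A → match
B → no match
C → no match — must start with "0"
D → no match
E → no match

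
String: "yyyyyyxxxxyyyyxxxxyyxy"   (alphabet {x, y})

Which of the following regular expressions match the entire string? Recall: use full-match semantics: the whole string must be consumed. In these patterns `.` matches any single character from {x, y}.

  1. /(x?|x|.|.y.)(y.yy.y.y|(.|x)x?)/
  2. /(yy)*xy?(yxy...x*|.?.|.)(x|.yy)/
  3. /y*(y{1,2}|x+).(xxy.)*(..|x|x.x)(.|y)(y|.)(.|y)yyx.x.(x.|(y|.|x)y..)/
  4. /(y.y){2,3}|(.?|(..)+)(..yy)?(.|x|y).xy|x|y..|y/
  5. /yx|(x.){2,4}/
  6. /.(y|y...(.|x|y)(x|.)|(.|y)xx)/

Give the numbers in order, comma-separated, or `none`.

1 → no match
2 → no match
3 → match
4 → match
5 → no match
6 → no match

3, 4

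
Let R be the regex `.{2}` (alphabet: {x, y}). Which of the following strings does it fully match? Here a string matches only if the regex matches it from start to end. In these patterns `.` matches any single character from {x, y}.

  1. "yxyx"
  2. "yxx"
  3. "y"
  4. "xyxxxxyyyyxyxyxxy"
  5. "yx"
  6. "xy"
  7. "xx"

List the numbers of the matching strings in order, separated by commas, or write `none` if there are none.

5, 6, 7

1 → no match
2 → no match
3 → no match
4 → no match
5 → match
6 → match
7 → match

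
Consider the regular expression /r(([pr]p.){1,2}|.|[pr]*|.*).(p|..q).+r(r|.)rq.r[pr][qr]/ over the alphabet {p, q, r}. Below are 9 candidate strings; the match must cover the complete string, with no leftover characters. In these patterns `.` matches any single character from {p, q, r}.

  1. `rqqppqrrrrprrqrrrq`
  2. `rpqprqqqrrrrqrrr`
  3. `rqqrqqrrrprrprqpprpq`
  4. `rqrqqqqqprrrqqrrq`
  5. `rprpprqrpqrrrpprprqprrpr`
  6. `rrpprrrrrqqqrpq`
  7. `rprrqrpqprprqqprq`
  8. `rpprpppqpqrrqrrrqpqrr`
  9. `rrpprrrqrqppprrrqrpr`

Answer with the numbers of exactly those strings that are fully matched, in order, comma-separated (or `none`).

4

1 → no match
2 → no match
3 → no match
4 → match
5 → no match
6 → no match
7 → no match
8 → no match
9 → no match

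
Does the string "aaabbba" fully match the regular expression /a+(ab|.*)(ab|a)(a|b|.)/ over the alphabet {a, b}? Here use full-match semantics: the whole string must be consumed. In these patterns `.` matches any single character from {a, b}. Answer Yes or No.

No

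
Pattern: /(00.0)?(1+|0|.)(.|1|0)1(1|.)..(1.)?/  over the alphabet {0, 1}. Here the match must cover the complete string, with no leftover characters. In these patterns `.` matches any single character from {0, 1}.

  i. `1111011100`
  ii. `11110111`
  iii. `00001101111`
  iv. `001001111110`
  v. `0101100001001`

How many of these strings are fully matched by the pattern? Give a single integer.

i → no match
ii → match
iii → match
iv → match
v → no match
Total matched: 3

3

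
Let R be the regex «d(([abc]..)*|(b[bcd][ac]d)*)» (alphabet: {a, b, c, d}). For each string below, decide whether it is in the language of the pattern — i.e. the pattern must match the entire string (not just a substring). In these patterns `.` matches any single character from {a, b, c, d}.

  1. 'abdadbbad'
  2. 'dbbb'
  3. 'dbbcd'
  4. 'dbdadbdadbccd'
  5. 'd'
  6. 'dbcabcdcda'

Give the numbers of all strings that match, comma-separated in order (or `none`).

1 → no match — must start with 'd'
2 → match
3 → match
4 → match
5 → match
6 → match

2, 3, 4, 5, 6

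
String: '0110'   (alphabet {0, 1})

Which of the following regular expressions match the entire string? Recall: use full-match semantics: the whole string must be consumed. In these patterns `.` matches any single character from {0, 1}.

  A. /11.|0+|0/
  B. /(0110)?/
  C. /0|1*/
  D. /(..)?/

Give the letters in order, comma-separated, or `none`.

A → no match
B → match
C → no match
D → no match

B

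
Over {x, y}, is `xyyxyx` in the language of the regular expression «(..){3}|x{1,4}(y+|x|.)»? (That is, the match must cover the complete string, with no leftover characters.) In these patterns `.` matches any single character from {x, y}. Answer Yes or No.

Yes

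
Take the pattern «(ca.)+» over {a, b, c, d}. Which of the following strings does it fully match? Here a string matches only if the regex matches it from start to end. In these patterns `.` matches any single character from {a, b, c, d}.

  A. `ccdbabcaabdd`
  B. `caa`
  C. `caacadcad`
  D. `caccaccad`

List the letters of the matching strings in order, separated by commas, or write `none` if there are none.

B, C, D

A → no match — must start with `ca`
B → match
C → match
D → match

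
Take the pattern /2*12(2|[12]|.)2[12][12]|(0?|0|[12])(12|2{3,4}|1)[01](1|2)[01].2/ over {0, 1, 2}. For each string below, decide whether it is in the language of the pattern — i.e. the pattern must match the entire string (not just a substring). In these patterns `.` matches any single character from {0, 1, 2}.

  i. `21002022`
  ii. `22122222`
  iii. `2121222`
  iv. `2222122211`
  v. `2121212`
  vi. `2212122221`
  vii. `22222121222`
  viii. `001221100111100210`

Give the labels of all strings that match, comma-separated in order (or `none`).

i. `21002022` → no match
ii. `22122222` → match
iii. `2121222` → match
iv. `2222122211` → match
v. `2121212` → match
vi. `2212122221` → no match
vii. `22222121222` → match
viii → no match

ii, iii, iv, v, vii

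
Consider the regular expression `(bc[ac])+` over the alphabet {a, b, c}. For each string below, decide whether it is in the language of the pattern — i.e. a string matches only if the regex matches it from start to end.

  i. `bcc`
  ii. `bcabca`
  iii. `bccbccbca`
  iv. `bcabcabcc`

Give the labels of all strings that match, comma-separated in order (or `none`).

i. `bcc` → match
ii. `bcabca` → match
iii. `bccbccbca` → match
iv. `bcabcabcc` → match

i, ii, iii, iv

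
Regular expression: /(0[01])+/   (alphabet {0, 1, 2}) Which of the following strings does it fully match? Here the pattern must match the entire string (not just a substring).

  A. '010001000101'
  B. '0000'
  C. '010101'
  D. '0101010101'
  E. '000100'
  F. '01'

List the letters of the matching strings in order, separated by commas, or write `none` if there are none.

A → match
B → match
C → match
D → match
E → match
F → match

A, B, C, D, E, F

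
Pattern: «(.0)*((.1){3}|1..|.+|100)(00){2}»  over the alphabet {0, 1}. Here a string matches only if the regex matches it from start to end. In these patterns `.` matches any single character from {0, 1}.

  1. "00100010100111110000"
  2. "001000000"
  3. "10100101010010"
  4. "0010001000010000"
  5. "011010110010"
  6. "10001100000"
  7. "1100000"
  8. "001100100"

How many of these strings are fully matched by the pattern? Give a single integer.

1 → match
2 → match
3 → no match — must end with "00"
4 → match
5 → no match — must end with "00"
6 → match
7 → match
8 → no match
Total matched: 5

5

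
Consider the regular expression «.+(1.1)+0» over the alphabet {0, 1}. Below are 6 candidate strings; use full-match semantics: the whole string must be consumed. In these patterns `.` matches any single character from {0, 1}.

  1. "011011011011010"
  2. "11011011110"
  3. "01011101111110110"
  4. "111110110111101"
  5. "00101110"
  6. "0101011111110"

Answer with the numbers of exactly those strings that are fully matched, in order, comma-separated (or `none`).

1 → match
2. "11011011110" → match
3 → no match
4 → no match — must end with "10"
5. "00101110" → match
6 → match

1, 2, 5, 6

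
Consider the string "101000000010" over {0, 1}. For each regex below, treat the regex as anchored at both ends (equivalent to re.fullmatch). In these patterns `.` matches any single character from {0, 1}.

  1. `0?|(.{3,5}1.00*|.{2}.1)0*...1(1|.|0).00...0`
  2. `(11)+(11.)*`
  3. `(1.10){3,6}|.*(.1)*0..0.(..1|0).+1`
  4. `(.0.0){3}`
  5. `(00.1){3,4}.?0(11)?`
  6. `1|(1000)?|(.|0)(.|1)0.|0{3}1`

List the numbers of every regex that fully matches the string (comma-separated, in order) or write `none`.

1 → no match
2 → no match — must start with "11"
3 → no match
4 → match
5 → no match — must start with "00"
6 → no match

4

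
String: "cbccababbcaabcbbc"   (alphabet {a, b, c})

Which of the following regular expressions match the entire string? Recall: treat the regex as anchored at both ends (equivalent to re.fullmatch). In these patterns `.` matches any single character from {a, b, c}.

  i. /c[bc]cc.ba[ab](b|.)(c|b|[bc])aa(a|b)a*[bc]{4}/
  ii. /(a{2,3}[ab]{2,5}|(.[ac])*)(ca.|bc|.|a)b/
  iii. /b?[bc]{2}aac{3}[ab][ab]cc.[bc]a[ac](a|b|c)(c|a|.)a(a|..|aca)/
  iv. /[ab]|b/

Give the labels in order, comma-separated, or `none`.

i

i → match
ii → no match — must end with "b"
iii → no match
iv → no match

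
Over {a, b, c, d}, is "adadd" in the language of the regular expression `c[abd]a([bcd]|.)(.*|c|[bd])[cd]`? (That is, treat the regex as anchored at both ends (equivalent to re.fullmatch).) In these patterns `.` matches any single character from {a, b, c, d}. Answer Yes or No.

No

Every match must start with "c", but "adadd" does not.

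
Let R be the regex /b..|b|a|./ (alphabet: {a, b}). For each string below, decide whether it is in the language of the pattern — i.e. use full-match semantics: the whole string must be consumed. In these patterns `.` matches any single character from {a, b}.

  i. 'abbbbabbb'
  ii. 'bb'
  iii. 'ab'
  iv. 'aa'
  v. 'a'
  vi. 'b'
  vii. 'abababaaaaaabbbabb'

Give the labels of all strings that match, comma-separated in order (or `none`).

v, vi

i. 'abbbbabbb' → no match
ii. 'bb' → no match
iii. 'ab' → no match
iv. 'aa' → no match
v. 'a' → match
vi. 'b' → match
vii → no match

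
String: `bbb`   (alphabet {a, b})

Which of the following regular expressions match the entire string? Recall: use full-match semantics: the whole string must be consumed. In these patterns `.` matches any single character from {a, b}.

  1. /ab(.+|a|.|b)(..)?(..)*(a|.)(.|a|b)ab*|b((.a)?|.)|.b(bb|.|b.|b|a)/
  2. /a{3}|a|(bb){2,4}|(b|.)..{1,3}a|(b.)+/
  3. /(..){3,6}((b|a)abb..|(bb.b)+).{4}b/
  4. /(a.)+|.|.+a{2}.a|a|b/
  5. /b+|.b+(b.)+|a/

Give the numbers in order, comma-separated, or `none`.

1, 5

1 → match
2 → no match
3 → no match
4 → no match
5 → match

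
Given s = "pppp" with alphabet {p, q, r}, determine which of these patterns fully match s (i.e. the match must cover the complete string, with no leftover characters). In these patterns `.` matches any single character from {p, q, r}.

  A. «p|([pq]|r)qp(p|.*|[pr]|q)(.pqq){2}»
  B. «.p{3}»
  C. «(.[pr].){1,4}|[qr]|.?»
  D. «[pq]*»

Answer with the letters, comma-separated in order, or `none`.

B, D

A → no match
B → match
C → no match
D → match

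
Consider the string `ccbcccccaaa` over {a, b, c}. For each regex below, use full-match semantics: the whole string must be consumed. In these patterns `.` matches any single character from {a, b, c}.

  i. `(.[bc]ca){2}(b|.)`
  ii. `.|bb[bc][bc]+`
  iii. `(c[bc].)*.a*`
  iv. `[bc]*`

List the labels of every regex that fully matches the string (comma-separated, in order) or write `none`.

iii

i → no match
ii → no match
iii → match
iv → no match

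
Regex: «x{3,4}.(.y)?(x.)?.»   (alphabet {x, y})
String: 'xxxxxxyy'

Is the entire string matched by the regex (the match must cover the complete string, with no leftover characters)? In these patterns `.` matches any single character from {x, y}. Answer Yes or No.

Yes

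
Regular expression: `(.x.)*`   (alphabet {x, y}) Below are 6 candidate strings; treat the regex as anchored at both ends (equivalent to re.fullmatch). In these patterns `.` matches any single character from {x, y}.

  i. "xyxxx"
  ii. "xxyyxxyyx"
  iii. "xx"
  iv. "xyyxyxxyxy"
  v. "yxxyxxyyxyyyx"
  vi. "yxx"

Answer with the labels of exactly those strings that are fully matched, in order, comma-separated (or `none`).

vi

i → no match
ii → no match
iii → no match
iv → no match
v → no match
vi → match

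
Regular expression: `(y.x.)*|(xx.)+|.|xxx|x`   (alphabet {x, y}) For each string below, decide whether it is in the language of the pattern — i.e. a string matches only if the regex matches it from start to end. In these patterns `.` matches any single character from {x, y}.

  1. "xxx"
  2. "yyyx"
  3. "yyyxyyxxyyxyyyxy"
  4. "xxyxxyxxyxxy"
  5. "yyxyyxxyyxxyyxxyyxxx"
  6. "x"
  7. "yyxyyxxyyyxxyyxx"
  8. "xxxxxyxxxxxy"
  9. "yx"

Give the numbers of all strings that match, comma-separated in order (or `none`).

1 → match
2 → no match
3 → no match
4 → match
5 → match
6 → match
7 → match
8 → match
9 → no match

1, 4, 5, 6, 7, 8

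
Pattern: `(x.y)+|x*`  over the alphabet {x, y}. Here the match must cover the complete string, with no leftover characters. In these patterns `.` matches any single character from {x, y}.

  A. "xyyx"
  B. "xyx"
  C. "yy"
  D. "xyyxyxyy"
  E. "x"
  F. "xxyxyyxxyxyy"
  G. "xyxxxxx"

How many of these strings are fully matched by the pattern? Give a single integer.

A → no match
B → no match
C → no match
D → no match
E → match
F → match
G → no match
Total matched: 2

2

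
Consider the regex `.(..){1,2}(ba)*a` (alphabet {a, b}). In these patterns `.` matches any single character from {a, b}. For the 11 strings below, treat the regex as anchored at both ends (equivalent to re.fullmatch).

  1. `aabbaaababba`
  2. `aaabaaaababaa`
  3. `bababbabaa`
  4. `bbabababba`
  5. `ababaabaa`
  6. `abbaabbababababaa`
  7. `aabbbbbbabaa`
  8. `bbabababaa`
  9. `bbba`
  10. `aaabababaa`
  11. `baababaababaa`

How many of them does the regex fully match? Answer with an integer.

1 → no match
2 → no match
3 → match
4 → no match
5 → no match
6 → no match
7 → no match
8 → match
9 → match
10 → match
11 → no match
Total matched: 4

4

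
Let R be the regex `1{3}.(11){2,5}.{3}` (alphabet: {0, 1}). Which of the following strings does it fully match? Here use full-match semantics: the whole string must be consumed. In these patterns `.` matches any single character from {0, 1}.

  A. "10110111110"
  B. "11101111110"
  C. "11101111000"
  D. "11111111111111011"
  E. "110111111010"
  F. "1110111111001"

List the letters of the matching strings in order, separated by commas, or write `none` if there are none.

A → no match
B → match
C → match
D → match
E → no match
F → match

B, C, D, F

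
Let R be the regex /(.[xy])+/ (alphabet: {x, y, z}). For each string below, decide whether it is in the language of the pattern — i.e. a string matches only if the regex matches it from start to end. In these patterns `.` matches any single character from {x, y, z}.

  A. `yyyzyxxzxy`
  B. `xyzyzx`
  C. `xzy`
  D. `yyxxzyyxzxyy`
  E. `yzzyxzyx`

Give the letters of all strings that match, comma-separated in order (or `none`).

B, D

A. `yyyzyxxzxy` → no match
B. `xyzyzx` → match
C. `xzy` → no match
D. `yyxxzyyxzxyy` → match
E. `yzzyxzyx` → no match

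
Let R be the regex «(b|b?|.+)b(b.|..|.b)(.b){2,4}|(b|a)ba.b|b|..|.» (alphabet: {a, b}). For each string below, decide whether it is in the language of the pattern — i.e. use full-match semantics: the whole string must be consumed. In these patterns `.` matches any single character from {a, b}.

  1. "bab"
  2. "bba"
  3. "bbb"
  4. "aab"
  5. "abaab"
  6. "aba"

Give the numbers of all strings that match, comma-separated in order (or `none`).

1 → no match
2 → no match
3 → no match
4 → no match
5 → match
6 → no match

5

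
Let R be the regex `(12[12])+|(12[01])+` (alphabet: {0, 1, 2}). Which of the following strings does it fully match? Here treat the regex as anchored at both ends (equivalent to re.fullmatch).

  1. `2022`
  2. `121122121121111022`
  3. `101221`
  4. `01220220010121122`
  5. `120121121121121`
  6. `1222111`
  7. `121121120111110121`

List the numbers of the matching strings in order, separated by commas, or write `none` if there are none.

5

1. `2022` → no match — must start with `12`
2 → no match
3. `101221` → no match — must start with `12`
4 → no match — must start with `12`
5 → match
6. `1222111` → no match
7 → no match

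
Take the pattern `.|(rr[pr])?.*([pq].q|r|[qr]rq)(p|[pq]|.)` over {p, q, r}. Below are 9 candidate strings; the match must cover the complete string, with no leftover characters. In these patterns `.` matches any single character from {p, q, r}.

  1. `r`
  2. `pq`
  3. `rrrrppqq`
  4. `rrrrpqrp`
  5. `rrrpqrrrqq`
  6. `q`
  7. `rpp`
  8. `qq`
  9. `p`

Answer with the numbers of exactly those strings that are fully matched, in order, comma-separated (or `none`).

1, 3, 4, 5, 6, 9

1 → match
2 → no match
3 → match
4 → match
5 → match
6 → match
7 → no match
8 → no match
9 → match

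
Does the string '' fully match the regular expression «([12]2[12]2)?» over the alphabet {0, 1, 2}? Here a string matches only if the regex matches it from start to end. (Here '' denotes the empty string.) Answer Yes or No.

Yes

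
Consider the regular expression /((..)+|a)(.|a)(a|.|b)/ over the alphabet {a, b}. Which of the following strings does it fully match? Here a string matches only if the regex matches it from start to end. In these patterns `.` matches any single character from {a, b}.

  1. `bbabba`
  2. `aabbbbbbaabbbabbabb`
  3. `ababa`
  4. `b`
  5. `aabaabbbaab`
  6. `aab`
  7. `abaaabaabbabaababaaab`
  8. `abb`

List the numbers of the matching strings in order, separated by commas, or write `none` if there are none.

1, 6, 8

1 → match
2 → no match
3 → no match
4 → no match
5 → no match
6 → match
7 → no match
8 → match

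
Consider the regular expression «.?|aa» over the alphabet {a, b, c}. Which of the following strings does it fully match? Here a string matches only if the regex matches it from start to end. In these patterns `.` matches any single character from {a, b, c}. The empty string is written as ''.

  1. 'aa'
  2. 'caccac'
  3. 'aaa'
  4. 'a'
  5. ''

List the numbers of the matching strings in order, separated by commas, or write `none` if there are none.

1. 'aa' → match
2. 'caccac' → no match
3. 'aaa' → no match
4. 'a' → match
5. '' → match

1, 4, 5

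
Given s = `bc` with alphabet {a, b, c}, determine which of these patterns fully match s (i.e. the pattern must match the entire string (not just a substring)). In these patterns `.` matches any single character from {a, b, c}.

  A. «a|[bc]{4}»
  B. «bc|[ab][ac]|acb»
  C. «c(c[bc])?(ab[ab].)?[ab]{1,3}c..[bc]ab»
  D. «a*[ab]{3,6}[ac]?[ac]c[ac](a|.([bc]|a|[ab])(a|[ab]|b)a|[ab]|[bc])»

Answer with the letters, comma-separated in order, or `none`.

B

A → no match
B → match
C → no match — must start with `c`
D → no match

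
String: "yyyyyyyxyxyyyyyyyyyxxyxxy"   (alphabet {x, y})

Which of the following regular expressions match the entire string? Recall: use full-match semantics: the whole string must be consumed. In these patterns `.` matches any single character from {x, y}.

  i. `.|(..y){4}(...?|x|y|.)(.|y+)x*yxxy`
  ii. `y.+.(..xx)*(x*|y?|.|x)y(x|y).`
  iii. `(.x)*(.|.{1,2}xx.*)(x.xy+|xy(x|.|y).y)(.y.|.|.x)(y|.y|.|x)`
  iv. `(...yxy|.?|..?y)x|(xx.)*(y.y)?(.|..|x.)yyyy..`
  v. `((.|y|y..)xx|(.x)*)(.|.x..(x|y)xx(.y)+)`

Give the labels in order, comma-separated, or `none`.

i → match
ii → no match
iii → no match
iv → no match
v → no match

i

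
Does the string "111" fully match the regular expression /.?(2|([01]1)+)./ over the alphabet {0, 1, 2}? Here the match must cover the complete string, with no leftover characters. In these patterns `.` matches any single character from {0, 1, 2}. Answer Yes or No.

Yes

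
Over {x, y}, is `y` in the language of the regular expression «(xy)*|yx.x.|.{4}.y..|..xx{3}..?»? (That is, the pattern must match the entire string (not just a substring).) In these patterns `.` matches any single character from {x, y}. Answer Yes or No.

No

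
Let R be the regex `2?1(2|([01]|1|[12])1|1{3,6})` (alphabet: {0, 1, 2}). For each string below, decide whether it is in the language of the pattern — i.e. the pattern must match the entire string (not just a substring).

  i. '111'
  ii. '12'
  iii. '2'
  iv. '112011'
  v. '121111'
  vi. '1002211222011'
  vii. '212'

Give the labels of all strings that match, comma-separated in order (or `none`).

i, ii, vii

i. '111' → match
ii. '12' → match
iii. '2' → no match
iv. '112011' → no match
v. '121111' → no match
vi → no match
vii. '212' → match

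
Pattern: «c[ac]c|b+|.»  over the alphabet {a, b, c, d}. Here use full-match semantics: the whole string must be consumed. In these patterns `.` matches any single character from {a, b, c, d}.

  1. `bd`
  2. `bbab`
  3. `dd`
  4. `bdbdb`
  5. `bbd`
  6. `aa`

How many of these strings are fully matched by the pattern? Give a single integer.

1. `bd` → no match
2. `bbab` → no match
3. `dd` → no match
4. `bdbdb` → no match
5. `bbd` → no match
6. `aa` → no match
Total matched: 0

0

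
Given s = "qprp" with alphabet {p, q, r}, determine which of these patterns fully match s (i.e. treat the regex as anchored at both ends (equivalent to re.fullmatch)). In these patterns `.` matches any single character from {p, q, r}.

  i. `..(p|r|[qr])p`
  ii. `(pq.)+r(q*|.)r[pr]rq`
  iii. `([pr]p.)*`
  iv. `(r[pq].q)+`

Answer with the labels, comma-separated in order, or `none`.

i → match
ii → no match — must start with "pq"
iii → no match
iv → no match — must start with "r"

i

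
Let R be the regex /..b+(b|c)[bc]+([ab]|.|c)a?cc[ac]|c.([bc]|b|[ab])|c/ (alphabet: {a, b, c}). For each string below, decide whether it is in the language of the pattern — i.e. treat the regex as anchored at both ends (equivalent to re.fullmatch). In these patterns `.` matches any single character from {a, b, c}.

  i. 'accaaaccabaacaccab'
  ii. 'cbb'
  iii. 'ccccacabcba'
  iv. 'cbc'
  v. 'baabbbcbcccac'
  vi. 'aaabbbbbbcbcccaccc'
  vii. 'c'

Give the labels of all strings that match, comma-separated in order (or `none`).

i → no match
ii. 'cbb' → match
iii. 'ccccacabcba' → no match
iv. 'cbc' → match
v → no match
vi → no match
vii. 'c' → match

ii, iv, vii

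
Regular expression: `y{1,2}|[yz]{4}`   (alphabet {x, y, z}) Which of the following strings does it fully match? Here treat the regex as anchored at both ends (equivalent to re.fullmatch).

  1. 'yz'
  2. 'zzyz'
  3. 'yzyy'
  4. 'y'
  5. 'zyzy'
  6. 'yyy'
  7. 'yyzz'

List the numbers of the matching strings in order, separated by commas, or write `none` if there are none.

1 → no match
2 → match
3 → match
4 → match
5 → match
6 → no match
7 → match

2, 3, 4, 5, 7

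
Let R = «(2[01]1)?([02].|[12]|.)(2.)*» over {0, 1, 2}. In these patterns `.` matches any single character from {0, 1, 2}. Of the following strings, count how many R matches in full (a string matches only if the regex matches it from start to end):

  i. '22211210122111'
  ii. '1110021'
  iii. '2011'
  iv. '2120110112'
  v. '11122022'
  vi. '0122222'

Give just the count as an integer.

i → no match
ii. '1110021' → no match
iii. '2011' → match
iv. '2120110112' → no match
v. '11122022' → no match
vi. '0122222' → no match
Total matched: 1

1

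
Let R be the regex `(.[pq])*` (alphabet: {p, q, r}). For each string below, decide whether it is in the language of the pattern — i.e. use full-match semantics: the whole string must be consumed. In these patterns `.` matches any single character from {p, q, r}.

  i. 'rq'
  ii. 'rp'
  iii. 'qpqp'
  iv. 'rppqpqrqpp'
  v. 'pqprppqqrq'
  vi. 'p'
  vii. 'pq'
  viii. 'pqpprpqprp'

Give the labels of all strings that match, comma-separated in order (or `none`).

i → match
ii → match
iii → match
iv → match
v → no match
vi → no match
vii → match
viii → match

i, ii, iii, iv, vii, viii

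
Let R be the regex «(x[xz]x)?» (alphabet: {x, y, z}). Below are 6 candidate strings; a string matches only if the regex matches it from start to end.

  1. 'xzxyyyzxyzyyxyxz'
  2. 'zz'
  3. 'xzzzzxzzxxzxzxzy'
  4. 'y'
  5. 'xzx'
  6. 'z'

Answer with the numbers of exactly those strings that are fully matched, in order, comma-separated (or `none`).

5

1 → no match
2 → no match
3 → no match
4 → no match
5 → match
6 → no match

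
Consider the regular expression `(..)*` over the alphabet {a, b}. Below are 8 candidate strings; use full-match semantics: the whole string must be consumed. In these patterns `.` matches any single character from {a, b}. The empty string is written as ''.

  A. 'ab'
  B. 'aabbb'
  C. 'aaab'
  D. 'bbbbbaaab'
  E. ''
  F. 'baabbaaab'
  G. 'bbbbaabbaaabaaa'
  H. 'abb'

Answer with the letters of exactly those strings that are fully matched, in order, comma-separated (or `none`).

A, C, E

A → match
B → no match
C → match
D → no match
E → match
F → no match
G → no match
H → no match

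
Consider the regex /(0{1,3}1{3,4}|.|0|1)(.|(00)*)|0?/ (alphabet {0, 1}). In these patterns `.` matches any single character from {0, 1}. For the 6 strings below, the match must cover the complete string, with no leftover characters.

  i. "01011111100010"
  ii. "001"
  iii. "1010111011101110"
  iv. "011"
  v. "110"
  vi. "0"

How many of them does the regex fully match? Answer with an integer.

1

i → no match
ii → no match
iii → no match
iv → no match
v → no match
vi → match
Total matched: 1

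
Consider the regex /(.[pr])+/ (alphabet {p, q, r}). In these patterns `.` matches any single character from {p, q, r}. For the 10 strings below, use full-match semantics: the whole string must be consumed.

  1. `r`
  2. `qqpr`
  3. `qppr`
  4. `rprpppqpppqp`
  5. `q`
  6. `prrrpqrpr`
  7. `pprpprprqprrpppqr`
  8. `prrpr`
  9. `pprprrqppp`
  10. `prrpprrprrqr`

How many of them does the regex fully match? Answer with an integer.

4

1. `r` → no match
2. `qqpr` → no match
3. `qppr` → match
4. `rprpppqpppqp` → match
5. `q` → no match
6. `prrrpqrpr` → no match
7 → no match
8. `prrpr` → no match
9. `pprprrqppp` → match
10. `prrpprrprrqr` → match
Total matched: 4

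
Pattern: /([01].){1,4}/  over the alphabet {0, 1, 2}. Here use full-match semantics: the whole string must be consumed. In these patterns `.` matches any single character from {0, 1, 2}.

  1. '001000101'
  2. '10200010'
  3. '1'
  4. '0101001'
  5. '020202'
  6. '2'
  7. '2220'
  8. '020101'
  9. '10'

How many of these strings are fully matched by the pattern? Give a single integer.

1 → no match
2 → no match
3 → no match
4 → no match
5 → match
6 → no match
7 → no match
8 → match
9 → match
Total matched: 3

3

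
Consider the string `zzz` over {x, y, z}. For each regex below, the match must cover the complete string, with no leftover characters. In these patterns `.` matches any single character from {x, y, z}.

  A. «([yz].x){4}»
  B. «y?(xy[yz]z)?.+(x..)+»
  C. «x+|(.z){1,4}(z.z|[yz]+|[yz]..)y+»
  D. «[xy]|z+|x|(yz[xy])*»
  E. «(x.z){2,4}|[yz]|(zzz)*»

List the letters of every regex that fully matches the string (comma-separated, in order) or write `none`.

D, E

A → no match — must end with `x`
B → no match
C → no match
D → match
E → match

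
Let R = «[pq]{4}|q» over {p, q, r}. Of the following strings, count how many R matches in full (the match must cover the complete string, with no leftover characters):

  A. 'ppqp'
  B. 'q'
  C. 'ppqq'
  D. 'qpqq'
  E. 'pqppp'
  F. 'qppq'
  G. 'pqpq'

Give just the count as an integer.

A → match
B → match
C → match
D → match
E → no match
F → match
G → match
Total matched: 6

6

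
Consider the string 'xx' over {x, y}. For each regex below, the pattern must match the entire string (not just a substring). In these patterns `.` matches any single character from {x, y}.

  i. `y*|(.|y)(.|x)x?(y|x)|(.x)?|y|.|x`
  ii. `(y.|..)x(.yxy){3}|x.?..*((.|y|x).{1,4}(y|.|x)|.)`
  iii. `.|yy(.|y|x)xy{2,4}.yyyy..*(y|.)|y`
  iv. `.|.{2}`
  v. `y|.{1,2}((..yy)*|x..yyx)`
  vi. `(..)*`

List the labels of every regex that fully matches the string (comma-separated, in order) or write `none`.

i → match
ii → no match
iii → no match
iv → match
v → match
vi → match

i, iv, v, vi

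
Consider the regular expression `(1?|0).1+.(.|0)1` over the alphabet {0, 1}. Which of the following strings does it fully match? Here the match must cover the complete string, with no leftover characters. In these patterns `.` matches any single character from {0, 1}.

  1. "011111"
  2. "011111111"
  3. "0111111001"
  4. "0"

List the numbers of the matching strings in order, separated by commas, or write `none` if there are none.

1 → match
2 → match
3 → match
4 → no match — must end with "1"

1, 2, 3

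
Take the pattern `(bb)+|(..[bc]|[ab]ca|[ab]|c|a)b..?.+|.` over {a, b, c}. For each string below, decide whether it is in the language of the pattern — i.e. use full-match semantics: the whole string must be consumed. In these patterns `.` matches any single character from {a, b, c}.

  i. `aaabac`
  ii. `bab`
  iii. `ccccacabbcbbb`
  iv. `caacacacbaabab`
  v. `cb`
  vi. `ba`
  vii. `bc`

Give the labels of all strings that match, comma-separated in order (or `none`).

none

i → no match
ii → no match
iii → no match
iv → no match
v → no match
vi → no match
vii → no match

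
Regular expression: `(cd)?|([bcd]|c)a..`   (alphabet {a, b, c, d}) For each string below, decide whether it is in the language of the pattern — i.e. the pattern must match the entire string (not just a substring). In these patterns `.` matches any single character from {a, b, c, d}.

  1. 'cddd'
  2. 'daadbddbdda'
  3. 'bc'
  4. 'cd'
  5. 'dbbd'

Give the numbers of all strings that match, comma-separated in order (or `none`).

4

1 → no match
2 → no match
3 → no match
4 → match
5 → no match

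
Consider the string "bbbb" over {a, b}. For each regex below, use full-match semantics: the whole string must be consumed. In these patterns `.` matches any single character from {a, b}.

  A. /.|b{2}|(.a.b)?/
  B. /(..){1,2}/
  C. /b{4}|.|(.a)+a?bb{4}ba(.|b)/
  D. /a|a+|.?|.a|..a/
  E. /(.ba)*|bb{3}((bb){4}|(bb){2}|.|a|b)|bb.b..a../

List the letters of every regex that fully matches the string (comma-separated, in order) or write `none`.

B, C

A → no match
B → match
C → match
D → no match
E → no match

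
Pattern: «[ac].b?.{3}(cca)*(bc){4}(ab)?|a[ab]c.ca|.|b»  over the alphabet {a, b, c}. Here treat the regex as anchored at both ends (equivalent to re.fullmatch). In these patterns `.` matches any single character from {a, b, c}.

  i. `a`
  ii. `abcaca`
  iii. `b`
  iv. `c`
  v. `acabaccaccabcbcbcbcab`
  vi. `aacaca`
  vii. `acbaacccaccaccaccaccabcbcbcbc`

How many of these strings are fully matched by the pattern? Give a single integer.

i → match
ii → match
iii → match
iv → match
v → match
vi → match
vii → match
Total matched: 7

7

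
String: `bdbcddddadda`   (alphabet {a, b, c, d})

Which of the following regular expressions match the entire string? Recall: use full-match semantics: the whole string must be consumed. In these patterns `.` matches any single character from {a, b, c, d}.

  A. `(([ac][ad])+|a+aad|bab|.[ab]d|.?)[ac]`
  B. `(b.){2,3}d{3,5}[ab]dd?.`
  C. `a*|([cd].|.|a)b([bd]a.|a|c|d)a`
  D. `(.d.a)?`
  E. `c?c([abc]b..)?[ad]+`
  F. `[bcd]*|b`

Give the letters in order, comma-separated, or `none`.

A → no match
B → match
C → no match
D → no match
E → no match
F → no match

B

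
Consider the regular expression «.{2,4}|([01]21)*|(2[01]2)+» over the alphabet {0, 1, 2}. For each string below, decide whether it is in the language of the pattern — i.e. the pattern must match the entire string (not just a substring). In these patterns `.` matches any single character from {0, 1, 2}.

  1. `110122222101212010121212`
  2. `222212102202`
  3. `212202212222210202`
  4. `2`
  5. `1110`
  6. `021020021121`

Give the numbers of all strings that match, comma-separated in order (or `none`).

1 → no match
2 → no match
3 → no match
4 → no match
5 → match
6 → no match

5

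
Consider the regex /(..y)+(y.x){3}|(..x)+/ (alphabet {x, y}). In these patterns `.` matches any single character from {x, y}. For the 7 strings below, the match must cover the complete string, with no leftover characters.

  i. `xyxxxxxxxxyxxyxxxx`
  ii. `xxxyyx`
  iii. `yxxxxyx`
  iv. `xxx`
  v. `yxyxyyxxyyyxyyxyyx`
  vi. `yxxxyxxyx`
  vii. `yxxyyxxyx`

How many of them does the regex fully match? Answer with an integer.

6

i → match
ii → match
iii → no match
iv → match
v → match
vi → match
vii → match
Total matched: 6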